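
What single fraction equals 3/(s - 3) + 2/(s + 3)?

Common denominator (s - 3)(s + 3). Numerator: 3(s + 3) + 2(s - 3) = (3s + 9) + (2s - 6) = 5s + 3
Result: (5s + 3)/[(s - 3)(s + 3)]


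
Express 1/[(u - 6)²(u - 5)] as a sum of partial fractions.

Cover-up at u=5: R = 1/(5 - 6)² = 1. Cover-up at u=6: Q = 1/(6 - 5) = 1. Comparing u² coeff: P = -R = -1
Result: -1/(u - 6) + 1/(u - 6)² + 1/(u - 5)


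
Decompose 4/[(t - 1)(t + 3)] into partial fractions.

4/(t - 1)(t + 3) = α/(t - 1) + β/(t + 3). α = 4/(1 + 3) = 1, β = 4/(-3 - 1) = -1
Result: 1/(t - 1) - 1/(t + 3)


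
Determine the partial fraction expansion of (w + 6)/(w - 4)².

(w + 6) = α(w - 4) + β. At w = 4: β = 1·4 + 6 = 10. Coeff of w: α = 1
Result: 1/(w - 4) + 10/(w - 4)²


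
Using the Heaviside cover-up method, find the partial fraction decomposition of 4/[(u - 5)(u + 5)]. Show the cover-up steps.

Cover (u - 5): set u=5, get α = 4/(5 + 5) = 2/5. Cover (u + 5): set u=-5, get β = 4/(-5 - 5) = -2/5.
Result: (2/5)/(u - 5) - (2/5)/(u + 5)


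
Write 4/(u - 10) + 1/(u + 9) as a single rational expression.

Common denominator (u - 10)(u + 9). Numerator: 4(u + 9) + 1(u - 10) = (4u + 36) + (u - 10) = 5u + 26
Result: (5u + 26)/[(u - 10)(u + 9)]


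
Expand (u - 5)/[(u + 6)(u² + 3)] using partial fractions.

At u=-6: P = (1·(-6) - 5)/((-6)² + 3) = -11/39. Q = -P = 11/39, R = 1 - (-6)·P = -9/13
Result: (-11/39)/(u + 6) + ((11/39)u - 9/13)/(u² + 3)


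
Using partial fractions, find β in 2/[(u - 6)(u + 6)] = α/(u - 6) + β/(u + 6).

Cover-up at u = -6: β = 2/(-6 - 6) = -2/12 = -1/6


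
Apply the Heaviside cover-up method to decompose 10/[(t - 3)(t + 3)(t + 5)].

Cover (t - 3), t=3: A = 10/[(3 + 3)(3 + 5)] = 5/24. Cover (t + 3), t=-3: B = 10/[(-3 - 3)(-3 + 5)] = -5/6. Cover (t + 5), t=-5: C = 10/[(-5 - 3)(-5 + 3)] = 5/8.
Result: (5/24)/(t - 3) - (5/6)/(t + 3) + (5/8)/(t + 5)


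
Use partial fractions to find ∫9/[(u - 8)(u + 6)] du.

Decompose: 9/[(u - 8)(u + 6)] = (9/14)/(u - 8) - (9/14)/(u + 6). Integrate each term: (9/14) ln|(u - 8)| - (9/14) ln|(u + 6)| + C


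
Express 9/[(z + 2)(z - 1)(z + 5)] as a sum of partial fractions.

Using cover-up method: α = -1, β = 1/2, γ = 1/2
Result: -1/(z + 2) + (1/2)/(z - 1) + (1/2)/(z + 5)


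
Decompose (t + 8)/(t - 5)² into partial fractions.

(t + 8) = A(t - 5) + B. At t = 5: B = 1·5 + 8 = 13. Coeff of t: A = 1
Result: 1/(t - 5) + 13/(t - 5)²


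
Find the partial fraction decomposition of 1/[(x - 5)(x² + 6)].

Cover-up at x = 5: A = 1/(5² + 6) = 1/31. Then B = -A = -1/31, C = -A·(0 + 5) = -5/31
Result: (1/31)/(x - 5) - ((1/31)x + 5/31)/(x² + 6)


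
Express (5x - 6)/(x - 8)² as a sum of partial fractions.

(5x - 6) = P(x - 8) + Q. At x = 8: Q = 5·8 - 6 = 34. Coeff of x: P = 5
Result: 5/(x - 8) + 34/(x - 8)²


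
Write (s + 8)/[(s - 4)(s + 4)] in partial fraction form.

At s=4: P = (1·4 + 8)/(4 + 4) = 3/2. At s=-4: Q = (1·(-4) + 8)/(-4 - 4) = -1/2
Result: (3/2)/(s - 4) - (1/2)/(s + 4)


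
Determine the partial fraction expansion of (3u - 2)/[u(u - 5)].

At u=0: A = (3·0 - 2)/(0 - 5) = 2/5. At u=5: B = (3·5 - 2)/(5 - 0) = 13/5
Result: (2/5)/u + (13/5)/(u - 5)


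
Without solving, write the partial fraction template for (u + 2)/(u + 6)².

Repeated linear factor: α/(u + 6) + β/(u + 6)²


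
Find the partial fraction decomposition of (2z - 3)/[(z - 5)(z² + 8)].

At z=5: α = (2·5 - 3)/(5² + 8) = 7/33. β = -α = -7/33, γ = 2 - 5·α = 31/33
Result: (7/33)/(z - 5) - ((7/33)z - 31/33)/(z² + 8)


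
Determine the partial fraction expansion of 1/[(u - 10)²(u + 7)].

Cover-up at u=-7: C = 1/(-7 - 10)² = 1/289. Cover-up at u=10: B = 1/(10 + 7) = 1/17. Comparing u² coeff: A = -C = -1/289
Result: (-1/289)/(u - 10) + (1/17)/(u - 10)² + (1/289)/(u + 7)


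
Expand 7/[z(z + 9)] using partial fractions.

7/z(z + 9) = A/z + B/(z + 9). A = 7/(0 + 9) = 7/9, B = 7/(-9 - 0) = -7/9
Result: (7/9)/z - (7/9)/(z + 9)


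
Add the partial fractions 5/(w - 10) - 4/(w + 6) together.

Common denominator (w - 10)(w + 6). Numerator: 5(w + 6) - 4(w - 10) = (5w + 30) - (4w - 40) = w + 70
Result: (w + 70)/[(w - 10)(w + 6)]


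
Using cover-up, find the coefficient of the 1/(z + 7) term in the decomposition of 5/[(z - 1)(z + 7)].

Cover (z + 7), set z=-7: 5/((z - 1) at z=-7) = 5/(-8) = -5/8


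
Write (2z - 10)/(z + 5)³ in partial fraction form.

(2z - 10) = A(z + 5)² + B(z + 5) + C. At z = -5: C = 2·(-5) - 10 = -20. Coefficients: A = 0, B = 2
Result: 2/(z + 5)² - 20/(z + 5)³


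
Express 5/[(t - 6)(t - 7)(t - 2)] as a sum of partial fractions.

Using cover-up method: α = -5/4, β = 1, γ = 1/4
Result: (-5/4)/(t - 6) + 1/(t - 7) + (1/4)/(t - 2)


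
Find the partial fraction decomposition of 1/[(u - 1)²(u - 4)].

Cover-up at u=4: C = 1/(4 - 1)² = 1/9. Cover-up at u=1: B = 1/(1 - 4) = -1/3. Comparing u² coeff: A = -C = -1/9
Result: (-1/9)/(u - 1) - (1/3)/(u - 1)² + (1/9)/(u - 4)


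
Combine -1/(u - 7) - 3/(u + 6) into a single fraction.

Common denominator (u - 7)(u + 6). Numerator: -1(u + 6) - 3(u - 7) = (-u - 6) - (3u - 21) = -4u + 15
Result: (-4u + 15)/[(u - 7)(u + 6)]


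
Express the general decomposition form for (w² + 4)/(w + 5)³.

Repeated linear factor (power 3): A/(w + 5) + B/(w + 5)² + C/(w + 5)³


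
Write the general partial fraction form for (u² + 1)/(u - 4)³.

Repeated linear factor (power 3): P/(u - 4) + Q/(u - 4)² + R/(u - 4)³


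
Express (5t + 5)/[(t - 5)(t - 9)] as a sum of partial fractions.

At t=5: α = (5·5 + 5)/(5 - 9) = -15/2. At t=9: β = (5·9 + 5)/(9 - 5) = 25/2
Result: (-15/2)/(t - 5) + (25/2)/(t - 9)


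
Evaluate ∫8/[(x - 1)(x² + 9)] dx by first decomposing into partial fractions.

Cover-up at x=1: A = 8/(1²+9) = 4/5. Coeff matching: B = -4/5, C = -4/5. Decomposition: (4/5)/(x - 1) - ((4/5)x + 4/5)/(x² + 9). Integrate: linear → ln, quadratic → (1/2)ln + arctan: (4/5) ln|(x - 1)| - (2/5) ln(x² + 9) - (4/15) arctan(x/3) + C


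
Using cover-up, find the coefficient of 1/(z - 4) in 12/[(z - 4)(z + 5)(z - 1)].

Cover (z - 4), set z=4: 12/[(4 + 5)(4 - 1)] = 4/9


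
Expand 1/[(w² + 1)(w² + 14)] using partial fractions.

Coefficient matching gives P = R = 0, Q = 1/(14-1) = 1/13, S = -Q = -1/13
Result: (1/13)/(w² + 1) - (1/13)/(w² + 14)


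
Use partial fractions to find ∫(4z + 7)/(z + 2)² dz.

Decompose: P = 4, Q = 4·(-2) + 7 = -1, so (4z + 7)/(z + 2)² = 4/(z + 2) - 1/(z + 2)². Integrate: ∫ P/(z + 2) dz = 4 ln|(z + 2)|; ∫ Q/(z + 2)² dz = 1/(z + 2). Sum: 4 ln|(z + 2)| + 1/(z + 2) + C


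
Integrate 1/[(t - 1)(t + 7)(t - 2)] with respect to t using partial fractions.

Cover-up: P = -1/8, Q = 1/72, R = 1/9. Decomposition: (-1/8)/(t - 1) + (1/72)/(t + 7) + (1/9)/(t - 2). Integrate each term: (-1/8) ln|(t - 1)| + (1/72) ln|(t + 7)| + (1/9) ln|(t - 2)| + C


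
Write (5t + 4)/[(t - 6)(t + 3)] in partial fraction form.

At t=6: A = (5·6 + 4)/(6 + 3) = 34/9. At t=-3: B = (5·(-3) + 4)/(-3 - 6) = 11/9
Result: (34/9)/(t - 6) + (11/9)/(t + 3)


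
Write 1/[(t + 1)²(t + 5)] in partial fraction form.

Cover-up at t=-5: C = 1/(-5 + 1)² = 1/16. Cover-up at t=-1: B = 1/(-1 + 5) = 1/4. Comparing t² coeff: A = -C = -1/16
Result: (-1/16)/(t + 1) + (1/4)/(t + 1)² + (1/16)/(t + 5)


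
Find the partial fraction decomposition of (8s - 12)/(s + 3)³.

(8s - 12) = P(s + 3)² + Q(s + 3) + R. At s = -3: R = 8·(-3) - 12 = -36. Coefficients: P = 0, Q = 8
Result: 8/(s + 3)² - 36/(s + 3)³


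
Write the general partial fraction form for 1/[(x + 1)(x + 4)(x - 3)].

Three distinct linear factors: A/(x + 1) + B/(x + 4) + C/(x - 3)


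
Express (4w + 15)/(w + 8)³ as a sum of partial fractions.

(4w + 15) = P(w + 8)² + Q(w + 8) + R. At w = -8: R = 4·(-8) + 15 = -17. Coefficients: P = 0, Q = 4
Result: 4/(w + 8)² - 17/(w + 8)³


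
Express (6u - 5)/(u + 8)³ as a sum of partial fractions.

(6u - 5) = A(u + 8)² + B(u + 8) + C. At u = -8: C = 6·(-8) - 5 = -53. Coefficients: A = 0, B = 6
Result: 6/(u + 8)² - 53/(u + 8)³


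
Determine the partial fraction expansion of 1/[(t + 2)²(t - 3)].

Cover-up at t=3: R = 1/(3 + 2)² = 1/25. Cover-up at t=-2: Q = 1/(-2 - 3) = -1/5. Comparing t² coeff: P = -R = -1/25
Result: (-1/25)/(t + 2) - (1/5)/(t + 2)² + (1/25)/(t - 3)


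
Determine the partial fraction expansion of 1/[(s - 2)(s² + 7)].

Cover-up at s = 2: P = 1/(2² + 7) = 1/11. Then Q = -P = -1/11, R = -P·(0 + 2) = -2/11
Result: (1/11)/(s - 2) - ((1/11)s + 2/11)/(s² + 7)


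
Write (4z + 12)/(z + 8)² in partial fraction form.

(4z + 12) = A(z + 8) + B. At z = -8: B = 4·(-8) + 12 = -20. Coeff of z: A = 4
Result: 4/(z + 8) - 20/(z + 8)²


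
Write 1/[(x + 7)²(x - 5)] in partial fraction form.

Cover-up at x=5: γ = 1/(5 + 7)² = 1/144. Cover-up at x=-7: β = 1/(-7 - 5) = -1/12. Comparing x² coeff: α = -γ = -1/144
Result: (-1/144)/(x + 7) - (1/12)/(x + 7)² + (1/144)/(x - 5)


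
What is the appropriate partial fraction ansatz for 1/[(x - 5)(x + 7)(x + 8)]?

Three distinct linear factors: A/(x - 5) + B/(x + 7) + C/(x + 8)


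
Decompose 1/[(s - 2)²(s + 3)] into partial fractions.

Cover-up at s=-3: γ = 1/(-3 - 2)² = 1/25. Cover-up at s=2: β = 1/(2 + 3) = 1/5. Comparing s² coeff: α = -γ = -1/25
Result: (-1/25)/(s - 2) + (1/5)/(s - 2)² + (1/25)/(s + 3)


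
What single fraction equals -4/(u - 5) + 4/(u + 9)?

Common denominator (u - 5)(u + 9). Numerator: -4(u + 9) + 4(u - 5) = (-4u - 36) + (4u - 20) = -56
Result: (-56)/[(u - 5)(u + 9)]


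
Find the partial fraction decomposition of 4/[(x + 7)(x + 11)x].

Using cover-up method: α = -1/7, β = 1/11, γ = 4/77
Result: (-1/7)/(x + 7) + (1/11)/(x + 11) + (4/77)/x


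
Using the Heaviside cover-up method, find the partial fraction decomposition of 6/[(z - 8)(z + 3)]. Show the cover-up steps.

Cover (z - 8): set z=8, get α = 6/(8 + 3) = 6/11. Cover (z + 3): set z=-3, get β = 6/(-3 - 8) = -6/11.
Result: (6/11)/(z - 8) - (6/11)/(z + 3)


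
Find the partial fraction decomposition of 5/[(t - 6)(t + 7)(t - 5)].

Using cover-up method: α = 5/13, β = 5/156, γ = -5/12
Result: (5/13)/(t - 6) + (5/156)/(t + 7) - (5/12)/(t - 5)


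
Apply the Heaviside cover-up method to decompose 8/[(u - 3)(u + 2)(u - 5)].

Cover (u - 3), u=3: P = 8/[(3 + 2)(3 - 5)] = -4/5. Cover (u + 2), u=-2: Q = 8/[(-2 - 3)(-2 - 5)] = 8/35. Cover (u - 5), u=5: R = 8/[(5 - 3)(5 + 2)] = 4/7.
Result: (-4/5)/(u - 3) + (8/35)/(u + 2) + (4/7)/(u - 5)


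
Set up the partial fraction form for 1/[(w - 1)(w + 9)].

Distinct linear factors: α/(w - 1) + β/(w + 9)


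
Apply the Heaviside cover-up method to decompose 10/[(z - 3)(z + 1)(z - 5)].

Cover (z - 3), z=3: α = 10/[(3 + 1)(3 - 5)] = -5/4. Cover (z + 1), z=-1: β = 10/[(-1 - 3)(-1 - 5)] = 5/12. Cover (z - 5), z=5: γ = 10/[(5 - 3)(5 + 1)] = 5/6.
Result: (-5/4)/(z - 3) + (5/12)/(z + 1) + (5/6)/(z - 5)


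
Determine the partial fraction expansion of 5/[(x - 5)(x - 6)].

5/(x - 5)(x - 6) = P/(x - 5) + Q/(x - 6). P = 5/(5 - 6) = -5, Q = 5/(6 - 5) = 5
Result: -5/(x - 5) + 5/(x - 6)


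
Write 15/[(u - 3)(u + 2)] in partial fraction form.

15/(u - 3)(u + 2) = P/(u - 3) + Q/(u + 2). P = 15/(3 + 2) = 3, Q = 15/(-2 - 3) = -3
Result: 3/(u - 3) - 3/(u + 2)


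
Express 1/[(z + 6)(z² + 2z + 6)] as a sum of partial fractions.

Cover-up at z = -6: α = 1/((-6)² + 2·(-6) + 6) = 1/30. Then β = -α = -1/30, γ = -α·(2 - 6) = 2/15
Result: (1/30)/(z + 6) - ((1/30)z - 2/15)/(z² + 2z + 6)


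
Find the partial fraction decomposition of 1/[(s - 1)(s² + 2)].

Cover-up at s = 1: α = 1/(1² + 2) = 1/3. Then β = -α = -1/3, γ = -α·(0 + 1) = -1/3
Result: (1/3)/(s - 1) - ((1/3)s + 1/3)/(s² + 2)


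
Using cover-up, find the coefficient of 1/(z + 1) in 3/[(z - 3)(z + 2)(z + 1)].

Cover (z + 1), set z=-1: 3/[(-1 - 3)(-1 + 2)] = -3/4


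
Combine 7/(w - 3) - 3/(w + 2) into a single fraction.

Common denominator (w - 3)(w + 2). Numerator: 7(w + 2) - 3(w - 3) = (7w + 14) - (3w - 9) = 4w + 23
Result: (4w + 23)/[(w - 3)(w + 2)]


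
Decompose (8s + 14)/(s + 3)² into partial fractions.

(8s + 14) = α(s + 3) + β. At s = -3: β = 8·(-3) + 14 = -10. Coeff of s: α = 8
Result: 8/(s + 3) - 10/(s + 3)²


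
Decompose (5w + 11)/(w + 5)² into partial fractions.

(5w + 11) = P(w + 5) + Q. At w = -5: Q = 5·(-5) + 11 = -14. Coeff of w: P = 5
Result: 5/(w + 5) - 14/(w + 5)²


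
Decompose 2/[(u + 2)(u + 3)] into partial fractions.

2/(u + 2)(u + 3) = α/(u + 2) + β/(u + 3). α = 2/(-2 + 3) = 2, β = 2/(-3 + 2) = -2
Result: 2/(u + 2) - 2/(u + 3)


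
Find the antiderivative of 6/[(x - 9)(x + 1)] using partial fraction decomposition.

Decompose: 6/[(x - 9)(x + 1)] = (3/5)/(x - 9) - (3/5)/(x + 1). Integrate each term: (3/5) ln|(x - 9)| - (3/5) ln|(x + 1)| + C


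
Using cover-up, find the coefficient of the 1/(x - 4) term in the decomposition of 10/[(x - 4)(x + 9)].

Cover (x - 4), set x=4: 10/((x + 9) at x=4) = 10/(13) = 10/13


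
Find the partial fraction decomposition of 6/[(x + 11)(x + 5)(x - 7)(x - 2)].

Using Heaviside cover-up: (-1/234)/(x + 11) + (1/84)/(x + 5) + (1/180)/(x - 7) - (6/455)/(x - 2)


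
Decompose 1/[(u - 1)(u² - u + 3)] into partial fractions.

Cover-up at u = 1: A = 1/(1² - 1·1 + 3) = 1/3. Then B = -A = -1/3, C = -A·(-1 + 1) = 0
Result: (1/3)/(u - 1) - ((1/3)u)/(u² - u + 3)


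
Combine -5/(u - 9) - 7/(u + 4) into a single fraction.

Common denominator (u - 9)(u + 4). Numerator: -5(u + 4) - 7(u - 9) = (-5u - 20) - (7u - 63) = -12u + 43
Result: (-12u + 43)/[(u - 9)(u + 4)]


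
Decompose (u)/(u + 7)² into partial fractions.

(u) = A(u + 7) + B. At u = -7: B = 1·(-7) + 0 = -7. Coeff of u: A = 1
Result: 1/(u + 7) - 7/(u + 7)²


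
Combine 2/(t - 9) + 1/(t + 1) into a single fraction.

Common denominator (t - 9)(t + 1). Numerator: 2(t + 1) + 1(t - 9) = (2t + 2) + (t - 9) = 3t - 7
Result: (3t - 7)/[(t - 9)(t + 1)]


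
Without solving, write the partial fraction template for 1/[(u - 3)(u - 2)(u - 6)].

Three distinct linear factors: P/(u - 3) + Q/(u - 2) + R/(u - 6)


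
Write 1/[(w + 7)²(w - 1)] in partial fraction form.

Cover-up at w=1: C = 1/(1 + 7)² = 1/64. Cover-up at w=-7: B = 1/(-7 - 1) = -1/8. Comparing w² coeff: A = -C = -1/64
Result: (-1/64)/(w + 7) - (1/8)/(w + 7)² + (1/64)/(w - 1)


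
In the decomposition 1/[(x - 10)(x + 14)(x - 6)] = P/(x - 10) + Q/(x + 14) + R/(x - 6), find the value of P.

Cover-up at x = 10: P = 1/[(10 + 14)(10 - 6)] = 1/[(24)(4)] = 1/96


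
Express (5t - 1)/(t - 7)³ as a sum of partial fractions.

(5t - 1) = P(t - 7)² + Q(t - 7) + R. At t = 7: R = 5·7 - 1 = 34. Coefficients: P = 0, Q = 5
Result: 5/(t - 7)² + 34/(t - 7)³


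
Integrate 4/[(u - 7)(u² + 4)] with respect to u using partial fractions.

Cover-up at u=7: P = 4/(7²+4) = 4/53. Coeff matching: Q = -4/53, R = -28/53. Decomposition: (4/53)/(u - 7) - ((4/53)u + 28/53)/(u² + 4). Integrate: linear → ln, quadratic → (1/2)ln + arctan: (4/53) ln|(u - 7)| - (2/53) ln(u² + 4) - (14/53) arctan(u/2) + C


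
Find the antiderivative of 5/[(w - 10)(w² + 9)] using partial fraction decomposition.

Cover-up at w=10: P = 5/(10²+9) = 5/109. Coeff matching: Q = -5/109, R = -50/109. Decomposition: (5/109)/(w - 10) - ((5/109)w + 50/109)/(w² + 9). Integrate: linear → ln, quadratic → (1/2)ln + arctan: (5/109) ln|(w - 10)| - (5/218) ln(w² + 9) - (50/327) arctan(w/3) + C


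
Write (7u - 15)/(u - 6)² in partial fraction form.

(7u - 15) = α(u - 6) + β. At u = 6: β = 7·6 - 15 = 27. Coeff of u: α = 7
Result: 7/(u - 6) + 27/(u - 6)²


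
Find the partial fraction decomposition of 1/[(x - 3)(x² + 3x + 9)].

Cover-up at x = 3: α = 1/(3² + 3·3 + 9) = 1/27. Then β = -α = -1/27, γ = -α·(3 + 3) = -2/9
Result: (1/27)/(x - 3) - ((1/27)x + 2/9)/(x² + 3x + 9)


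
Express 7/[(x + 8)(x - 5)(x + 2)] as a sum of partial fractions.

Using cover-up method: P = 7/78, Q = 1/13, R = -1/6
Result: (7/78)/(x + 8) + (1/13)/(x - 5) - (1/6)/(x + 2)


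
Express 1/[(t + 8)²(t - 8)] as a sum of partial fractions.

Cover-up at t=8: γ = 1/(8 + 8)² = 1/256. Cover-up at t=-8: β = 1/(-8 - 8) = -1/16. Comparing t² coeff: α = -γ = -1/256
Result: (-1/256)/(t + 8) - (1/16)/(t + 8)² + (1/256)/(t - 8)


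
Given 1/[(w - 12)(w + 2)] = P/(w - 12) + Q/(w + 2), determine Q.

Cover-up at w = -2: Q = 1/(-2 - 12) = -1/14


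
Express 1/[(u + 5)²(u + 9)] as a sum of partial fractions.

Cover-up at u=-9: C = 1/(-9 + 5)² = 1/16. Cover-up at u=-5: B = 1/(-5 + 9) = 1/4. Comparing u² coeff: A = -C = -1/16
Result: (-1/16)/(u + 5) + (1/4)/(u + 5)² + (1/16)/(u + 9)


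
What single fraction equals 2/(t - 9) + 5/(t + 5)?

Common denominator (t - 9)(t + 5). Numerator: 2(t + 5) + 5(t - 9) = (2t + 10) + (5t - 45) = 7t - 35
Result: (7t - 35)/[(t - 9)(t + 5)]


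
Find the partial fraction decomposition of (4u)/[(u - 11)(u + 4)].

At u=11: A = (4·11 + 0)/(11 + 4) = 44/15. At u=-4: B = (4·(-4) + 0)/(-4 - 11) = 16/15
Result: (44/15)/(u - 11) + (16/15)/(u + 4)


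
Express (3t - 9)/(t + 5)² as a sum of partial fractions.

(3t - 9) = A(t + 5) + B. At t = -5: B = 3·(-5) - 9 = -24. Coeff of t: A = 3
Result: 3/(t + 5) - 24/(t + 5)²


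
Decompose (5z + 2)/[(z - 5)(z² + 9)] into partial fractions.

At z=5: α = (5·5 + 2)/(5² + 9) = 27/34. β = -α = -27/34, γ = 5 - 5·α = 35/34
Result: (27/34)/(z - 5) - ((27/34)z - 35/34)/(z² + 9)


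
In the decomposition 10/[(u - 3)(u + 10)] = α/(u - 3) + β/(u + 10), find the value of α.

Cover-up at u = 3: α = 10/(3 + 10) = 10/13


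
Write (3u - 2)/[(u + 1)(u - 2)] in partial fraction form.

At u=-1: A = (3·(-1) - 2)/(-1 - 2) = 5/3. At u=2: B = (3·2 - 2)/(2 + 1) = 4/3
Result: (5/3)/(u + 1) + (4/3)/(u - 2)


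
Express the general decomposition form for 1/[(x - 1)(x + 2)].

Distinct linear factors: A/(x - 1) + B/(x + 2)


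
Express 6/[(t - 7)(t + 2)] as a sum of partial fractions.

6/(t - 7)(t + 2) = A/(t - 7) + B/(t + 2). A = 6/(7 + 2) = 2/3, B = 6/(-2 - 7) = -2/3
Result: (2/3)/(t - 7) - (2/3)/(t + 2)


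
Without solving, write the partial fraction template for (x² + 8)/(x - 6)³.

Repeated linear factor (power 3): P/(x - 6) + Q/(x - 6)² + R/(x - 6)³


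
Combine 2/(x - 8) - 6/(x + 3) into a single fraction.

Common denominator (x - 8)(x + 3). Numerator: 2(x + 3) - 6(x - 8) = (2x + 6) - (6x - 48) = -4x + 54
Result: (-4x + 54)/[(x - 8)(x + 3)]


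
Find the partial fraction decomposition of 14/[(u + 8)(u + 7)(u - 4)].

Using cover-up method: A = 7/6, B = -14/11, C = 7/66
Result: (7/6)/(u + 8) - (14/11)/(u + 7) + (7/66)/(u - 4)


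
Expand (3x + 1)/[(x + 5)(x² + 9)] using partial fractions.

At x=-5: α = (3·(-5) + 1)/((-5)² + 9) = -7/17. β = -α = 7/17, γ = 3 - (-5)·α = 16/17
Result: (-7/17)/(x + 5) + ((7/17)x + 16/17)/(x² + 9)


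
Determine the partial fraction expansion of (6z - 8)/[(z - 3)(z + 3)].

At z=3: A = (6·3 - 8)/(3 + 3) = 5/3. At z=-3: B = (6·(-3) - 8)/(-3 - 3) = 13/3
Result: (5/3)/(z - 3) + (13/3)/(z + 3)


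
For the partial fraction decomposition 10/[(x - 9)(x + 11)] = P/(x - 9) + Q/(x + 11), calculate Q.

Cover-up at x = -11: Q = 10/(-11 - 9) = -10/20 = -1/2


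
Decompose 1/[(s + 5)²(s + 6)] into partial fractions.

Cover-up at s=-6: C = 1/(-6 + 5)² = 1. Cover-up at s=-5: B = 1/(-5 + 6) = 1. Comparing s² coeff: A = -C = -1
Result: -1/(s + 5) + 1/(s + 5)² + 1/(s + 6)


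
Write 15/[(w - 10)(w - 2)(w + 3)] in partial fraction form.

Using cover-up method: P = 15/104, Q = -3/8, R = 3/13
Result: (15/104)/(w - 10) - (3/8)/(w - 2) + (3/13)/(w + 3)


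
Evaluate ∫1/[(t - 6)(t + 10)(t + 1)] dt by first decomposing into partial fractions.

Cover-up: α = 1/112, β = 1/144, γ = -1/63. Decomposition: (1/112)/(t - 6) + (1/144)/(t + 10) - (1/63)/(t + 1). Integrate each term: (1/112) ln|(t - 6)| + (1/144) ln|(t + 10)| - (1/63) ln|(t + 1)| + C


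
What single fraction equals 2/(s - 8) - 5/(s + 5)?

Common denominator (s - 8)(s + 5). Numerator: 2(s + 5) - 5(s - 8) = (2s + 10) - (5s - 40) = -3s + 50
Result: (-3s + 50)/[(s - 8)(s + 5)]


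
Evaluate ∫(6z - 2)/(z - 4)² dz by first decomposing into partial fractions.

Decompose: α = 6, β = 6·4 - 2 = 22, so (6z - 2)/(z - 4)² = 6/(z - 4) + 22/(z - 4)². Integrate: ∫ α/(z - 4) dz = 6 ln|(z - 4)|; ∫ β/(z - 4)² dz = -22/(z - 4). Sum: 6 ln|(z - 4)| - 22/(z - 4) + C


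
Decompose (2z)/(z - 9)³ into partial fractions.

(2z) = A(z - 9)² + B(z - 9) + C. At z = 9: C = 2·9 + 0 = 18. Coefficients: A = 0, B = 2
Result: 2/(z - 9)² + 18/(z - 9)³


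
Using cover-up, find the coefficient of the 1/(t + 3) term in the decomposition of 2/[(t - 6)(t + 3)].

Cover (t + 3), set t=-3: 2/((t - 6) at t=-3) = 2/(-9) = -2/9


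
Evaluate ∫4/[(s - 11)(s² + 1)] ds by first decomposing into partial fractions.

Cover-up at s=11: A = 4/(11²+1) = 2/61. Coeff matching: B = -2/61, C = -22/61. Decomposition: (2/61)/(s - 11) - ((2/61)s + 22/61)/(s² + 1). Integrate: linear → ln, quadratic → (1/2)ln + arctan: (2/61) ln|(s - 11)| - (1/61) ln(s² + 1) - (22/61) arctan(s) + C


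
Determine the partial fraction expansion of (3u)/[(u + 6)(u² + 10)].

At u=-6: A = (3·(-6) + 0)/((-6)² + 10) = -9/23. B = -A = 9/23, C = 3 - (-6)·A = 15/23
Result: (-9/23)/(u + 6) + ((9/23)u + 15/23)/(u² + 10)


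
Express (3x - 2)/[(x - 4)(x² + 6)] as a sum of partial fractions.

At x=4: P = (3·4 - 2)/(4² + 6) = 5/11. Q = -P = -5/11, R = 3 - 4·P = 13/11
Result: (5/11)/(x - 4) - ((5/11)x - 13/11)/(x² + 6)


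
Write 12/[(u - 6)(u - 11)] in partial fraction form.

12/(u - 6)(u - 11) = α/(u - 6) + β/(u - 11). α = 12/(6 - 11) = -12/5, β = 12/(11 - 6) = 12/5
Result: (-12/5)/(u - 6) + (12/5)/(u - 11)


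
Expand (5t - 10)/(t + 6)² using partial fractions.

(5t - 10) = α(t + 6) + β. At t = -6: β = 5·(-6) - 10 = -40. Coeff of t: α = 5
Result: 5/(t + 6) - 40/(t + 6)²


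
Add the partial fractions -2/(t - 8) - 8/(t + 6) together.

Common denominator (t - 8)(t + 6). Numerator: -2(t + 6) - 8(t - 8) = (-2t - 12) - (8t - 64) = -10t + 52
Result: (-10t + 52)/[(t - 8)(t + 6)]


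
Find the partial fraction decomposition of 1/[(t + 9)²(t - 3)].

Cover-up at t=3: R = 1/(3 + 9)² = 1/144. Cover-up at t=-9: Q = 1/(-9 - 3) = -1/12. Comparing t² coeff: P = -R = -1/144
Result: (-1/144)/(t + 9) - (1/12)/(t + 9)² + (1/144)/(t - 3)


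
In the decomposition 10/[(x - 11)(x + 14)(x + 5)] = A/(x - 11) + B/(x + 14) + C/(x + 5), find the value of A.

Cover-up at x = 11: A = 10/[(11 + 14)(11 + 5)] = 10/[(25)(16)] = 10/400 = 1/40


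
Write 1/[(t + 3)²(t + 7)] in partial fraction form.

Cover-up at t=-7: R = 1/(-7 + 3)² = 1/16. Cover-up at t=-3: Q = 1/(-3 + 7) = 1/4. Comparing t² coeff: P = -R = -1/16
Result: (-1/16)/(t + 3) + (1/4)/(t + 3)² + (1/16)/(t + 7)


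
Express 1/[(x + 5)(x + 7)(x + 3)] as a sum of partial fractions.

Using cover-up method: α = -1/4, β = 1/8, γ = 1/8
Result: (-1/4)/(x + 5) + (1/8)/(x + 7) + (1/8)/(x + 3)


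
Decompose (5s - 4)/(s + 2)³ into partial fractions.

(5s - 4) = P(s + 2)² + Q(s + 2) + R. At s = -2: R = 5·(-2) - 4 = -14. Coefficients: P = 0, Q = 5
Result: 5/(s + 2)² - 14/(s + 2)³


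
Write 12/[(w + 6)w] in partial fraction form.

12/(w + 6)w = A/(w + 6) + B/w. A = 12/(-6 - 0) = -2, B = 12/(0 + 6) = 2
Result: -2/(w + 6) + 2/w


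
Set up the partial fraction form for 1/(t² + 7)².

Repeated quadratic factor: (At + B)/(t² + 7) + (Ct + D)/(t² + 7)²


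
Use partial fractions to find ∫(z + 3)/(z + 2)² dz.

Decompose: α = 1, β = 1·(-2) + 3 = 1, so (z + 3)/(z + 2)² = 1/(z + 2) + 1/(z + 2)². Integrate: ∫ α/(z + 2) dz = ln|(z + 2)|; ∫ β/(z + 2)² dz = -1/(z + 2). Sum: ln|(z + 2)| - 1/(z + 2) + C


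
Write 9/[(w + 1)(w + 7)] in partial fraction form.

9/(w + 1)(w + 7) = α/(w + 1) + β/(w + 7). α = 9/(-1 + 7) = 3/2, β = 9/(-7 + 1) = -3/2
Result: (3/2)/(w + 1) - (3/2)/(w + 7)


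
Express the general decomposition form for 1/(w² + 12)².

Repeated quadratic factor: (αw + β)/(w² + 12) + (γw + δ)/(w² + 12)²


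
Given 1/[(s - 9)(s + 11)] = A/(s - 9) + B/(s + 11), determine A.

Cover-up at s = 9: A = 1/(9 + 11) = 1/20


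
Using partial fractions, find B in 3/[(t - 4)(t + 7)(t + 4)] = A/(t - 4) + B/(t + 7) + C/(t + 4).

Cover-up at t = -7: B = 3/[(-7 - 4)(-7 + 4)] = 3/[(-11)(-3)] = 3/33 = 1/11


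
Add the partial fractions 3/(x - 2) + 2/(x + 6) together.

Common denominator (x - 2)(x + 6). Numerator: 3(x + 6) + 2(x - 2) = (3x + 18) + (2x - 4) = 5x + 14
Result: (5x + 14)/[(x - 2)(x + 6)]


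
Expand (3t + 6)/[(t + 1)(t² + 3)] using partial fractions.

At t=-1: P = (3·(-1) + 6)/((-1)² + 3) = 3/4. Q = -P = -3/4, R = 3 - (-1)·P = 15/4
Result: (3/4)/(t + 1) - ((3/4)t - 15/4)/(t² + 3)


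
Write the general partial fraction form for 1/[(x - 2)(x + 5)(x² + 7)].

Two linear + quadratic: α/(x - 2) + β/(x + 5) + (γx + δ)/(x² + 7)


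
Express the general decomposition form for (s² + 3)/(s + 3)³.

Repeated linear factor (power 3): A/(s + 3) + B/(s + 3)² + C/(s + 3)³


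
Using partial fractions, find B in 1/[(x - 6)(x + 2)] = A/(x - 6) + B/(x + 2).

Cover-up at x = -2: B = 1/(-2 - 6) = -1/8


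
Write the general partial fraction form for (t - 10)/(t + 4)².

Repeated linear factor: P/(t + 4) + Q/(t + 4)²


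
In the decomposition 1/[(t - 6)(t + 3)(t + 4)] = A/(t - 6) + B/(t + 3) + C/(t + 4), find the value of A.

Cover-up at t = 6: A = 1/[(6 + 3)(6 + 4)] = 1/[(9)(10)] = 1/90


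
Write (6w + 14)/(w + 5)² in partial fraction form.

(6w + 14) = P(w + 5) + Q. At w = -5: Q = 6·(-5) + 14 = -16. Coeff of w: P = 6
Result: 6/(w + 5) - 16/(w + 5)²


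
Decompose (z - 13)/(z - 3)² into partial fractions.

(z - 13) = A(z - 3) + B. At z = 3: B = 1·3 - 13 = -10. Coeff of z: A = 1
Result: 1/(z - 3) - 10/(z - 3)²


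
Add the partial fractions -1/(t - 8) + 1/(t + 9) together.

Common denominator (t - 8)(t + 9). Numerator: -1(t + 9) + 1(t - 8) = (-t - 9) + (t - 8) = -17
Result: (-17)/[(t - 8)(t + 9)]


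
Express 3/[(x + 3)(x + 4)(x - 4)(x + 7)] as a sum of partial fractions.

Using Heaviside cover-up: (-3/28)/(x + 3) + (1/8)/(x + 4) + (3/616)/(x - 4) - (1/44)/(x + 7)


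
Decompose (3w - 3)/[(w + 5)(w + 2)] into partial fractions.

At w=-5: α = (3·(-5) - 3)/(-5 + 2) = 6. At w=-2: β = (3·(-2) - 3)/(-2 + 5) = -3
Result: 6/(w + 5) - 3/(w + 2)


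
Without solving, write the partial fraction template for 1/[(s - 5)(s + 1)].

Distinct linear factors: A/(s - 5) + B/(s + 1)


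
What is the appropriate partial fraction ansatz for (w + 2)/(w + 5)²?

Repeated linear factor: α/(w + 5) + β/(w + 5)²


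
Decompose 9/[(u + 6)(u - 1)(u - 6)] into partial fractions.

Using cover-up method: P = 3/28, Q = -9/35, R = 3/20
Result: (3/28)/(u + 6) - (9/35)/(u - 1) + (3/20)/(u - 6)


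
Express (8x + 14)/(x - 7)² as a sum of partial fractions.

(8x + 14) = A(x - 7) + B. At x = 7: B = 8·7 + 14 = 70. Coeff of x: A = 8
Result: 8/(x - 7) + 70/(x - 7)²


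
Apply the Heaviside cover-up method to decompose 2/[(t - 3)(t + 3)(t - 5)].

Cover (t - 3), t=3: P = 2/[(3 + 3)(3 - 5)] = -1/6. Cover (t + 3), t=-3: Q = 2/[(-3 - 3)(-3 - 5)] = 1/24. Cover (t - 5), t=5: R = 2/[(5 - 3)(5 + 3)] = 1/8.
Result: (-1/6)/(t - 3) + (1/24)/(t + 3) + (1/8)/(t - 5)


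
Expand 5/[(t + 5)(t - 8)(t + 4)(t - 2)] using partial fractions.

Using Heaviside cover-up: (-5/91)/(t + 5) + (5/936)/(t - 8) + (5/72)/(t + 4) - (5/252)/(t - 2)


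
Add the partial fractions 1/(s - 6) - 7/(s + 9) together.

Common denominator (s - 6)(s + 9). Numerator: 1(s + 9) - 7(s - 6) = (s + 9) - (7s - 42) = -6s + 51
Result: (-6s + 51)/[(s - 6)(s + 9)]


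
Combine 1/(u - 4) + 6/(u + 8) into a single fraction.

Common denominator (u - 4)(u + 8). Numerator: 1(u + 8) + 6(u - 4) = (u + 8) + (6u - 24) = 7u - 16
Result: (7u - 16)/[(u - 4)(u + 8)]


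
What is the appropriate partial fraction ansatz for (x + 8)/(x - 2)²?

Repeated linear factor: α/(x - 2) + β/(x - 2)²


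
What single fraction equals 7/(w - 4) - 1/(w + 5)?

Common denominator (w - 4)(w + 5). Numerator: 7(w + 5) - 1(w - 4) = (7w + 35) - (w - 4) = 6w + 39
Result: (6w + 39)/[(w - 4)(w + 5)]


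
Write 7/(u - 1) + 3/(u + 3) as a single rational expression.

Common denominator (u - 1)(u + 3). Numerator: 7(u + 3) + 3(u - 1) = (7u + 21) + (3u - 3) = 10u + 18
Result: (10u + 18)/[(u - 1)(u + 3)]


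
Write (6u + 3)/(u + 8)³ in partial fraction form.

(6u + 3) = α(u + 8)² + β(u + 8) + γ. At u = -8: γ = 6·(-8) + 3 = -45. Coefficients: α = 0, β = 6
Result: 6/(u + 8)² - 45/(u + 8)³


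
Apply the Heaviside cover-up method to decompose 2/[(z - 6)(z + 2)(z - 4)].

Cover (z - 6), z=6: α = 2/[(6 + 2)(6 - 4)] = 1/8. Cover (z + 2), z=-2: β = 2/[(-2 - 6)(-2 - 4)] = 1/24. Cover (z - 4), z=4: γ = 2/[(4 - 6)(4 + 2)] = -1/6.
Result: (1/8)/(z - 6) + (1/24)/(z + 2) - (1/6)/(z - 4)


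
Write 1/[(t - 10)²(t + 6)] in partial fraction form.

Cover-up at t=-6: R = 1/(-6 - 10)² = 1/256. Cover-up at t=10: Q = 1/(10 + 6) = 1/16. Comparing t² coeff: P = -R = -1/256
Result: (-1/256)/(t - 10) + (1/16)/(t - 10)² + (1/256)/(t + 6)


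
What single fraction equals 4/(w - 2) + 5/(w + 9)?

Common denominator (w - 2)(w + 9). Numerator: 4(w + 9) + 5(w - 2) = (4w + 36) + (5w - 10) = 9w + 26
Result: (9w + 26)/[(w - 2)(w + 9)]


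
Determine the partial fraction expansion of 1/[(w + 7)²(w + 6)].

Cover-up at w=-6: R = 1/(-6 + 7)² = 1. Cover-up at w=-7: Q = 1/(-7 + 6) = -1. Comparing w² coeff: P = -R = -1
Result: -1/(w + 7) - 1/(w + 7)² + 1/(w + 6)


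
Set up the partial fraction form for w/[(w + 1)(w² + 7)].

Linear + irreducible quadratic: A/(w + 1) + (Bw + C)/(w² + 7)


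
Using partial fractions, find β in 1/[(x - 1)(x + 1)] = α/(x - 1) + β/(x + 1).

Cover-up at x = -1: β = 1/(-1 - 1) = -1/2


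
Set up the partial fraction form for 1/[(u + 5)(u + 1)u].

Three distinct linear factors: P/(u + 5) + Q/(u + 1) + R/u


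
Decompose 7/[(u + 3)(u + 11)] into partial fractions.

7/(u + 3)(u + 11) = α/(u + 3) + β/(u + 11). α = 7/(-3 + 11) = 7/8, β = 7/(-11 + 3) = -7/8
Result: (7/8)/(u + 3) - (7/8)/(u + 11)


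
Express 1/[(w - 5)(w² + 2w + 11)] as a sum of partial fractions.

Cover-up at w = 5: P = 1/(5² + 2·5 + 11) = 1/46. Then Q = -P = -1/46, R = -P·(2 + 5) = -7/46
Result: (1/46)/(w - 5) - ((1/46)w + 7/46)/(w² + 2w + 11)


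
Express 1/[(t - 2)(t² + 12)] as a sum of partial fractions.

Cover-up at t = 2: A = 1/(2² + 12) = 1/16. Then B = -A = -1/16, C = -A·(0 + 2) = -1/8
Result: (1/16)/(t - 2) - ((1/16)t + 1/8)/(t² + 12)


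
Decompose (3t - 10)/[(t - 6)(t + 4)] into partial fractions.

At t=6: α = (3·6 - 10)/(6 + 4) = 4/5. At t=-4: β = (3·(-4) - 10)/(-4 - 6) = 11/5
Result: (4/5)/(t - 6) + (11/5)/(t + 4)


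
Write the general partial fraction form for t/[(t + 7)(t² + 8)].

Linear + irreducible quadratic: P/(t + 7) + (Qt + R)/(t² + 8)


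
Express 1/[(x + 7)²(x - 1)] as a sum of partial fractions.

Cover-up at x=1: γ = 1/(1 + 7)² = 1/64. Cover-up at x=-7: β = 1/(-7 - 1) = -1/8. Comparing x² coeff: α = -γ = -1/64
Result: (-1/64)/(x + 7) - (1/8)/(x + 7)² + (1/64)/(x - 1)


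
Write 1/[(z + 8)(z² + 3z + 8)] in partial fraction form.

Cover-up at z = -8: A = 1/((-8)² + 3·(-8) + 8) = 1/48. Then B = -A = -1/48, C = -A·(3 - 8) = 5/48
Result: (1/48)/(z + 8) - ((1/48)z - 5/48)/(z² + 3z + 8)


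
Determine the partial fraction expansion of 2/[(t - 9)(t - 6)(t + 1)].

Using cover-up method: α = 1/15, β = -2/21, γ = 1/35
Result: (1/15)/(t - 9) - (2/21)/(t - 6) + (1/35)/(t + 1)


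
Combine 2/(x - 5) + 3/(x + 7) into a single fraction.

Common denominator (x - 5)(x + 7). Numerator: 2(x + 7) + 3(x - 5) = (2x + 14) + (3x - 15) = 5x - 1
Result: (5x - 1)/[(x - 5)(x + 7)]


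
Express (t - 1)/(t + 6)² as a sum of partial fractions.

(t - 1) = α(t + 6) + β. At t = -6: β = 1·(-6) - 1 = -7. Coeff of t: α = 1
Result: 1/(t + 6) - 7/(t + 6)²


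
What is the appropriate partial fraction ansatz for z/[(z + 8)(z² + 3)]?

Linear + irreducible quadratic: A/(z + 8) + (Bz + C)/(z² + 3)


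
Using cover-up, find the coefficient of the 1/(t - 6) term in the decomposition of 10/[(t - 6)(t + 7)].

Cover (t - 6), set t=6: 10/((t + 7) at t=6) = 10/(13) = 10/13


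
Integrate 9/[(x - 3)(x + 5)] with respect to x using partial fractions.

Decompose: 9/[(x - 3)(x + 5)] = (9/8)/(x - 3) - (9/8)/(x + 5). Integrate each term: (9/8) ln|(x - 3)| - (9/8) ln|(x + 5)| + C


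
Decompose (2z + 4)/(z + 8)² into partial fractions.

(2z + 4) = P(z + 8) + Q. At z = -8: Q = 2·(-8) + 4 = -12. Coeff of z: P = 2
Result: 2/(z + 8) - 12/(z + 8)²


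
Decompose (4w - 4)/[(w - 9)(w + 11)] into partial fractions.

At w=9: P = (4·9 - 4)/(9 + 11) = 8/5. At w=-11: Q = (4·(-11) - 4)/(-11 - 9) = 12/5
Result: (8/5)/(w - 9) + (12/5)/(w + 11)


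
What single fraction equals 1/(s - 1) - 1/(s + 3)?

Common denominator (s - 1)(s + 3). Numerator: 1(s + 3) - 1(s - 1) = (s + 3) - (s - 1) = 4
Result: (4)/[(s - 1)(s + 3)]


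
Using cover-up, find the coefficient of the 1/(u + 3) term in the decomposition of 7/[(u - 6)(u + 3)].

Cover (u + 3), set u=-3: 7/((u - 6) at u=-3) = 7/(-9) = -7/9


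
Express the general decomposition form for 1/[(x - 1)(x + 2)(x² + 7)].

Two linear + quadratic: A/(x - 1) + B/(x + 2) + (Cx + D)/(x² + 7)


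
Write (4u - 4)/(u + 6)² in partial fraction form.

(4u - 4) = P(u + 6) + Q. At u = -6: Q = 4·(-6) - 4 = -28. Coeff of u: P = 4
Result: 4/(u + 6) - 28/(u + 6)²


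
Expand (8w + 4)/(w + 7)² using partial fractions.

(8w + 4) = P(w + 7) + Q. At w = -7: Q = 8·(-7) + 4 = -52. Coeff of w: P = 8
Result: 8/(w + 7) - 52/(w + 7)²


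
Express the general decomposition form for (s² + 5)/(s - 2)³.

Repeated linear factor (power 3): α/(s - 2) + β/(s - 2)² + γ/(s - 2)³


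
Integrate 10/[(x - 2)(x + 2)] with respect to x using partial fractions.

Decompose: 10/[(x - 2)(x + 2)] = (5/2)/(x - 2) - (5/2)/(x + 2). Integrate each term: (5/2) ln|(x - 2)| - (5/2) ln|(x + 2)| + C


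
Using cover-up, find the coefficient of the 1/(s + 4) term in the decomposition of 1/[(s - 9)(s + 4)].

Cover (s + 4), set s=-4: 1/((s - 9) at s=-4) = 1/(-13) = -1/13


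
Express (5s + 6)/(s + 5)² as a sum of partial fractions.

(5s + 6) = A(s + 5) + B. At s = -5: B = 5·(-5) + 6 = -19. Coeff of s: A = 5
Result: 5/(s + 5) - 19/(s + 5)²


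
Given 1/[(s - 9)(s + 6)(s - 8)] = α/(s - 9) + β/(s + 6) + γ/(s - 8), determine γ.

Cover-up at s = 8: γ = 1/[(8 - 9)(8 + 6)] = 1/[(-1)(14)] = -1/14


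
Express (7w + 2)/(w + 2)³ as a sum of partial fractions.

(7w + 2) = P(w + 2)² + Q(w + 2) + R. At w = -2: R = 7·(-2) + 2 = -12. Coefficients: P = 0, Q = 7
Result: 7/(w + 2)² - 12/(w + 2)³


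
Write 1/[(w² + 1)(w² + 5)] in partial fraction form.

Coefficient matching gives α = γ = 0, β = 1/(5-1) = 1/4, δ = -β = -1/4
Result: (1/4)/(w² + 1) - (1/4)/(w² + 5)


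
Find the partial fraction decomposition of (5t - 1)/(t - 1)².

(5t - 1) = P(t - 1) + Q. At t = 1: Q = 5·1 - 1 = 4. Coeff of t: P = 5
Result: 5/(t - 1) + 4/(t - 1)²


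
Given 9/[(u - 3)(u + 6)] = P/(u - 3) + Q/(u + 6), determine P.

Cover-up at u = 3: P = 9/(3 + 6) = 9/9 = 1


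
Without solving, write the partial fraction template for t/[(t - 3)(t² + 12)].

Linear + irreducible quadratic: P/(t - 3) + (Qt + R)/(t² + 12)


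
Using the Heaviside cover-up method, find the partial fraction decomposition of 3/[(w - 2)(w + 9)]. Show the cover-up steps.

Cover (w - 2): set w=2, get P = 3/(2 + 9) = 3/11. Cover (w + 9): set w=-9, get Q = 3/(-9 - 2) = -3/11.
Result: (3/11)/(w - 2) - (3/11)/(w + 9)


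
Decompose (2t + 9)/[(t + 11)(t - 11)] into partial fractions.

At t=-11: A = (2·(-11) + 9)/(-11 - 11) = 13/22. At t=11: B = (2·11 + 9)/(11 + 11) = 31/22
Result: (13/22)/(t + 11) + (31/22)/(t - 11)


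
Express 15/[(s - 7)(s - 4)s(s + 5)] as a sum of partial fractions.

Using Heaviside cover-up: (5/84)/(s - 7) - (5/36)/(s - 4) + (3/28)/s - (1/36)/(s + 5)


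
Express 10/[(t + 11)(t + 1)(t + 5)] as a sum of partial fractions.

Using cover-up method: A = 1/6, B = 1/4, C = -5/12
Result: (1/6)/(t + 11) + (1/4)/(t + 1) - (5/12)/(t + 5)


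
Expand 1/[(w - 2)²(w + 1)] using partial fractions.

Cover-up at w=-1: C = 1/(-1 - 2)² = 1/9. Cover-up at w=2: B = 1/(2 + 1) = 1/3. Comparing w² coeff: A = -C = -1/9
Result: (-1/9)/(w - 2) + (1/3)/(w - 2)² + (1/9)/(w + 1)


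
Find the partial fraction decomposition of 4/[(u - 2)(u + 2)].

4/(u - 2)(u + 2) = A/(u - 2) + B/(u + 2). A = 4/(2 + 2) = 1, B = 4/(-2 - 2) = -1
Result: 1/(u - 2) - 1/(u + 2)


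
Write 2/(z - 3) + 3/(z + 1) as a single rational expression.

Common denominator (z - 3)(z + 1). Numerator: 2(z + 1) + 3(z - 3) = (2z + 2) + (3z - 9) = 5z - 7
Result: (5z - 7)/[(z - 3)(z + 1)]


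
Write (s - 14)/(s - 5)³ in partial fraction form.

(s - 14) = P(s - 5)² + Q(s - 5) + R. At s = 5: R = 1·5 - 14 = -9. Coefficients: P = 0, Q = 1
Result: 1/(s - 5)² - 9/(s - 5)³


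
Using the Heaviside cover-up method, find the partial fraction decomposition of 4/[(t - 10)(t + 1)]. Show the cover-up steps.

Cover (t - 10): set t=10, get P = 4/(10 + 1) = 4/11. Cover (t + 1): set t=-1, get Q = 4/(-1 - 10) = -4/11.
Result: (4/11)/(t - 10) - (4/11)/(t + 1)


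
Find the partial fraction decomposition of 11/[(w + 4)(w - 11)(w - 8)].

Using cover-up method: A = 11/180, B = 11/45, C = -11/36
Result: (11/180)/(w + 4) + (11/45)/(w - 11) - (11/36)/(w - 8)


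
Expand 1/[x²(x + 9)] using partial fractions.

Cover-up at x=-9: C = 1/(-9 - 0)² = 1/81. Cover-up at x=0: B = 1/(0 + 9) = 1/9. Comparing x² coeff: A = -C = -1/81
Result: (-1/81)/x + (1/9)/x² + (1/81)/(x + 9)


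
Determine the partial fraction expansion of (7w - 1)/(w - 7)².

(7w - 1) = α(w - 7) + β. At w = 7: β = 7·7 - 1 = 48. Coeff of w: α = 7
Result: 7/(w - 7) + 48/(w - 7)²


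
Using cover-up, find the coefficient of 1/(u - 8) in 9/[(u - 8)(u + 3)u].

Cover (u - 8), set u=8: 9/[(8 + 3)(8 - 0)] = 9/88


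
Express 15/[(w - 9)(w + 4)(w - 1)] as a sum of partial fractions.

Using cover-up method: P = 15/104, Q = 3/13, R = -3/8
Result: (15/104)/(w - 9) + (3/13)/(w + 4) - (3/8)/(w - 1)


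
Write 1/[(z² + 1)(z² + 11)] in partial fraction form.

Coefficient matching gives P = R = 0, Q = 1/(11-1) = 1/10, S = -Q = -1/10
Result: (1/10)/(z² + 1) - (1/10)/(z² + 11)


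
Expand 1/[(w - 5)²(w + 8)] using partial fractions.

Cover-up at w=-8: C = 1/(-8 - 5)² = 1/169. Cover-up at w=5: B = 1/(5 + 8) = 1/13. Comparing w² coeff: A = -C = -1/169
Result: (-1/169)/(w - 5) + (1/13)/(w - 5)² + (1/169)/(w + 8)


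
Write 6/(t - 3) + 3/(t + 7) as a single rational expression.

Common denominator (t - 3)(t + 7). Numerator: 6(t + 7) + 3(t - 3) = (6t + 42) + (3t - 9) = 9t + 33
Result: (9t + 33)/[(t - 3)(t + 7)]


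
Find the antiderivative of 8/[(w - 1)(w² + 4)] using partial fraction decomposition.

Cover-up at w=1: α = 8/(1²+4) = 8/5. Coeff matching: β = -8/5, γ = -8/5. Decomposition: (8/5)/(w - 1) - ((8/5)w + 8/5)/(w² + 4). Integrate: linear → ln, quadratic → (1/2)ln + arctan: (8/5) ln|(w - 1)| - (4/5) ln(w² + 4) - (4/5) arctan(w/2) + C
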